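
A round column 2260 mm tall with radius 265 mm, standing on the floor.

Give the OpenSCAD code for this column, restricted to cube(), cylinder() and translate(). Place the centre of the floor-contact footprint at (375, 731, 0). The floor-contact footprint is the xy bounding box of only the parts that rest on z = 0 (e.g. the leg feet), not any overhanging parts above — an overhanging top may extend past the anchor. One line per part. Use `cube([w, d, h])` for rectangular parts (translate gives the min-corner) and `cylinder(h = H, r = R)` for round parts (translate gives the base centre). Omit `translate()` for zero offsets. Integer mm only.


translate([375, 731, 0]) cylinder(h = 2260, r = 265);


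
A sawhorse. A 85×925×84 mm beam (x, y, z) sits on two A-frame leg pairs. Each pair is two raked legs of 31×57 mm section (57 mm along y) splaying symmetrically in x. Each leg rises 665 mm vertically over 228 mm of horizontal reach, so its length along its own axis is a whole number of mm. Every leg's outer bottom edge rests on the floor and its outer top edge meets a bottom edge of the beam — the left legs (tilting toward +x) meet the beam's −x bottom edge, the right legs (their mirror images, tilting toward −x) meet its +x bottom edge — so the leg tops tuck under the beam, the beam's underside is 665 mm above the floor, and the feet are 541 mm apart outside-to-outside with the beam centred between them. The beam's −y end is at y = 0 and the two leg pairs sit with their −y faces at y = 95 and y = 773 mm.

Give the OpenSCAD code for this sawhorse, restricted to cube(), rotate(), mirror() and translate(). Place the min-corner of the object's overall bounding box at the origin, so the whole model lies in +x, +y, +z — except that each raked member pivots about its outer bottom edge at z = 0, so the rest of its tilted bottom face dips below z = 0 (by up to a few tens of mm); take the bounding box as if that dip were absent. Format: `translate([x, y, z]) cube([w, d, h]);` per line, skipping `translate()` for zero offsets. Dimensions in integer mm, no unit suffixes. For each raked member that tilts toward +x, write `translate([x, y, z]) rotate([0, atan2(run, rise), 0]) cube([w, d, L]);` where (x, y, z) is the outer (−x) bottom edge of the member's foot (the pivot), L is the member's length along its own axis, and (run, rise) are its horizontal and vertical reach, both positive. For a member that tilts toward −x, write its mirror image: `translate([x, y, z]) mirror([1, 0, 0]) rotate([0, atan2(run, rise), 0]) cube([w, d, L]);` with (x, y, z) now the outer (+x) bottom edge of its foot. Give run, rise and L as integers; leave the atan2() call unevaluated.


translate([228, 0, 665]) cube([85, 925, 84]);
translate([0, 95, 0]) rotate([0, atan2(228, 665), 0]) cube([31, 57, 703]);
translate([541, 95, 0]) mirror([1, 0, 0]) rotate([0, atan2(228, 665), 0]) cube([31, 57, 703]);
translate([0, 773, 0]) rotate([0, atan2(228, 665), 0]) cube([31, 57, 703]);
translate([541, 773, 0]) mirror([1, 0, 0]) rotate([0, atan2(228, 665), 0]) cube([31, 57, 703]);


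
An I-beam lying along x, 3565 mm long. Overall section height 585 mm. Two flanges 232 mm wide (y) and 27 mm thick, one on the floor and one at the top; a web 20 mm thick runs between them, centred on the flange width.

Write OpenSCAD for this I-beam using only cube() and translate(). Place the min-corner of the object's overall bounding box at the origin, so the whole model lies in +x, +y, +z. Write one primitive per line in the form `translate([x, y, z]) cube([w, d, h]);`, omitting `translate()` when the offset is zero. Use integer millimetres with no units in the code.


cube([3565, 232, 27]);
translate([0, 106, 27]) cube([3565, 20, 531]);
translate([0, 0, 558]) cube([3565, 232, 27]);


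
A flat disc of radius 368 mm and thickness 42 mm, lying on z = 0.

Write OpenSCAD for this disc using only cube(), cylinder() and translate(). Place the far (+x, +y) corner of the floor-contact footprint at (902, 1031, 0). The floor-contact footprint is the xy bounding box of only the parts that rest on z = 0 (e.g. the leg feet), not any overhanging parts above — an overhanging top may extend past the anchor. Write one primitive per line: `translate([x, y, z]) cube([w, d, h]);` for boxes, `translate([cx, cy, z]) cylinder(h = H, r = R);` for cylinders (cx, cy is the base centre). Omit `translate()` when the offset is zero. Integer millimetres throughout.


translate([534, 663, 0]) cylinder(h = 42, r = 368);


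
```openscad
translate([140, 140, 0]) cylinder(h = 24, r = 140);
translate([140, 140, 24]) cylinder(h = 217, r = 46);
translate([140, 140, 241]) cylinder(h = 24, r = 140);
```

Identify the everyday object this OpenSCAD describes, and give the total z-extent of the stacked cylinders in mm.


A spool. The overall height is 265 mm.

Three coaxial cylinders, large–small–large — a spool. Two 24 mm flanges and a 217 mm core give 24 + 217 + 24 = 265 mm.


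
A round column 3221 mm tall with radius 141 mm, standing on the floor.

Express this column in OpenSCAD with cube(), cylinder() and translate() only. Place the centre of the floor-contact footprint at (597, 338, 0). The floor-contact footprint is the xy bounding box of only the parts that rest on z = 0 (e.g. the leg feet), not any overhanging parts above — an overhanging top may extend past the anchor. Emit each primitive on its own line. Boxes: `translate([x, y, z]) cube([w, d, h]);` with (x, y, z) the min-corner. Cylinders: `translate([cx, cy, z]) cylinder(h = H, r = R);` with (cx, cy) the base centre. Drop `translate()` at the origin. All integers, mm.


translate([597, 338, 0]) cylinder(h = 3221, r = 141);


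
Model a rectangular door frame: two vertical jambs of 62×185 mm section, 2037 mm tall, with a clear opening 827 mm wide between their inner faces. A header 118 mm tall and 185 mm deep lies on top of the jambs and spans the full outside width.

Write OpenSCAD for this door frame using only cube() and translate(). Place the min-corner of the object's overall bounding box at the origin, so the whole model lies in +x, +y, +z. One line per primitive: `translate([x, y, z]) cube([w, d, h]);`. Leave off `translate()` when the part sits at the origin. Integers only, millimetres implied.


cube([62, 185, 2037]);
translate([889, 0, 0]) cube([62, 185, 2037]);
translate([0, 0, 2037]) cube([951, 185, 118]);


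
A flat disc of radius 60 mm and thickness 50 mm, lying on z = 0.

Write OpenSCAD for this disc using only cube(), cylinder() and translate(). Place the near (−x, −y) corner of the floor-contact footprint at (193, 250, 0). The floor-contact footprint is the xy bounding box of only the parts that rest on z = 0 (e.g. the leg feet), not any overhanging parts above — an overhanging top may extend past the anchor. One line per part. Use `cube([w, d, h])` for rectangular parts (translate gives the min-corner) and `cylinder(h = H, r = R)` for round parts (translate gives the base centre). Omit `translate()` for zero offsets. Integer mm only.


translate([253, 310, 0]) cylinder(h = 50, r = 60);


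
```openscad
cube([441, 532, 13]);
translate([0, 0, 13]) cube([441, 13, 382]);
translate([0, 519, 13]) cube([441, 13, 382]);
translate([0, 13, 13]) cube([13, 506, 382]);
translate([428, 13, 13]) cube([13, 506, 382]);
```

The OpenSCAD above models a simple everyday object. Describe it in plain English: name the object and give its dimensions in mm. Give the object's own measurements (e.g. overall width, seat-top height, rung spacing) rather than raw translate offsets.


An open-topped rectangular box: outside dimensions 441×532×395 mm, with a uniform wall and base thickness of 13 mm. The base is a full 441×532 slab on the floor; four walls sit on top of the base. The front and back walls (the −y and +y sides) span the full width; the two side walls fit between them.


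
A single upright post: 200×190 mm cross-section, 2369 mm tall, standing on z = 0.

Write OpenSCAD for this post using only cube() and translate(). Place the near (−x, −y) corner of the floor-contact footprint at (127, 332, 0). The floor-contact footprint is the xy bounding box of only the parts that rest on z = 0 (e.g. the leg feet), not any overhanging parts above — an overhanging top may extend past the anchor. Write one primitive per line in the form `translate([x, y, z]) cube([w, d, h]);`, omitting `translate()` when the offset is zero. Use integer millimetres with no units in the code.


translate([127, 332, 0]) cube([200, 190, 2369]);


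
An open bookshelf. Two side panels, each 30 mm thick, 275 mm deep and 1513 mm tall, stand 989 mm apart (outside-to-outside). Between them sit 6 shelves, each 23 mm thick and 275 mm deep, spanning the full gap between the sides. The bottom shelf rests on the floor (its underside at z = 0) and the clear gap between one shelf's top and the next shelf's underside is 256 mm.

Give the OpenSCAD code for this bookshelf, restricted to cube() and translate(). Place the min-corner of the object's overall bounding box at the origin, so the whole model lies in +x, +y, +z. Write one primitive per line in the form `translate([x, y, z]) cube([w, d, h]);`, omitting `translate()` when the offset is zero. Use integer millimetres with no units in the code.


cube([30, 275, 1513]);
translate([959, 0, 0]) cube([30, 275, 1513]);
translate([30, 0, 0]) cube([929, 275, 23]);
translate([30, 0, 279]) cube([929, 275, 23]);
translate([30, 0, 558]) cube([929, 275, 23]);
translate([30, 0, 837]) cube([929, 275, 23]);
translate([30, 0, 1116]) cube([929, 275, 23]);
translate([30, 0, 1395]) cube([929, 275, 23]);


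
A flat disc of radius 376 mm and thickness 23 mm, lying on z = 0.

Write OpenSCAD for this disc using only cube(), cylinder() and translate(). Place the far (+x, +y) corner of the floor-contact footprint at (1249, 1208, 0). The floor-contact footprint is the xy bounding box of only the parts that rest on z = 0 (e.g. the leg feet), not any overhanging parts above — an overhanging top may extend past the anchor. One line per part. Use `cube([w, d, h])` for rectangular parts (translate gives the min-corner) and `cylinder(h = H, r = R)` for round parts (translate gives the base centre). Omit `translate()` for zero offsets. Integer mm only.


translate([873, 832, 0]) cylinder(h = 23, r = 376);


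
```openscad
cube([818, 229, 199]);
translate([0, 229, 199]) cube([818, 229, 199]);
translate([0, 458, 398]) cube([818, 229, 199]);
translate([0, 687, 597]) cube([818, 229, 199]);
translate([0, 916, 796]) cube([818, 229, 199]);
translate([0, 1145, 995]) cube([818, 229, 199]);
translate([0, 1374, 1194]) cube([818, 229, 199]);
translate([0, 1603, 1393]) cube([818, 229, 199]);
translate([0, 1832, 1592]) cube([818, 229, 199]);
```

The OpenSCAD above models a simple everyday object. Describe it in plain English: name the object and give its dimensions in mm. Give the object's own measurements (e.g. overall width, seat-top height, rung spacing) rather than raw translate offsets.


A straight staircase of 9 solid steps. Each step is 818 mm wide (x), 229 mm deep (y, the going) and 199 mm tall (the rise). The first step rests on the floor; each subsequent step sits one going further in +y and one rise higher in +z, directly behind and above the previous step with no overlap.


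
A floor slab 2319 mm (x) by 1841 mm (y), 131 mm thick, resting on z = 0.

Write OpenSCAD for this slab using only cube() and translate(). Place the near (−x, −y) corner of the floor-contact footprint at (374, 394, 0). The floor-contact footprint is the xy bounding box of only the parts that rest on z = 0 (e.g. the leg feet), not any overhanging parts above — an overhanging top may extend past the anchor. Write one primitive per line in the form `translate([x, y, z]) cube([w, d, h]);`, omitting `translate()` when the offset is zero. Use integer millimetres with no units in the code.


translate([374, 394, 0]) cube([2319, 1841, 131]);


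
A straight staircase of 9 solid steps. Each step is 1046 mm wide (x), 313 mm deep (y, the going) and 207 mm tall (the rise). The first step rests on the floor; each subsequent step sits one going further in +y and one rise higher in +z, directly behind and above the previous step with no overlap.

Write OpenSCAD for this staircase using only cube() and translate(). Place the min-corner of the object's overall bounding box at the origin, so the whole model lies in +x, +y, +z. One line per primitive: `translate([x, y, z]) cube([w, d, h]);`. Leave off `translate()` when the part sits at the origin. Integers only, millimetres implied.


cube([1046, 313, 207]);
translate([0, 313, 207]) cube([1046, 313, 207]);
translate([0, 626, 414]) cube([1046, 313, 207]);
translate([0, 939, 621]) cube([1046, 313, 207]);
translate([0, 1252, 828]) cube([1046, 313, 207]);
translate([0, 1565, 1035]) cube([1046, 313, 207]);
translate([0, 1878, 1242]) cube([1046, 313, 207]);
translate([0, 2191, 1449]) cube([1046, 313, 207]);
translate([0, 2504, 1656]) cube([1046, 313, 207]);


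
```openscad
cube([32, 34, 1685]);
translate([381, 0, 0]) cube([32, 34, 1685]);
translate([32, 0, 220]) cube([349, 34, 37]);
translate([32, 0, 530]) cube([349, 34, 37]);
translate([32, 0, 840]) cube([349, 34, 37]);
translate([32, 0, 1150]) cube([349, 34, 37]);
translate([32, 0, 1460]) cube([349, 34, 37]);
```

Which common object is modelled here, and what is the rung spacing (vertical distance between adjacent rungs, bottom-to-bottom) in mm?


A ladder. The rung spacing is 310 mm.

Two tall 32×34 posts with 5 short bars between them — a ladder. Adjacent rungs sit at z = 220 and z = 530, so the spacing is 530 − 220 = 310 mm.


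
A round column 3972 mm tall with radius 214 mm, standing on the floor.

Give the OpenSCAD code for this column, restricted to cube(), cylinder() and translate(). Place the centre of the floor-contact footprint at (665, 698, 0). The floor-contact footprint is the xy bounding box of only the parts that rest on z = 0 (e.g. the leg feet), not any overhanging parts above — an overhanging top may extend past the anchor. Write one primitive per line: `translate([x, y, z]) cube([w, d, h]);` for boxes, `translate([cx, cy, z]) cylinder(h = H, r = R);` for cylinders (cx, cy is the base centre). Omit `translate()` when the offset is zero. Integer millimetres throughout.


translate([665, 698, 0]) cylinder(h = 3972, r = 214);


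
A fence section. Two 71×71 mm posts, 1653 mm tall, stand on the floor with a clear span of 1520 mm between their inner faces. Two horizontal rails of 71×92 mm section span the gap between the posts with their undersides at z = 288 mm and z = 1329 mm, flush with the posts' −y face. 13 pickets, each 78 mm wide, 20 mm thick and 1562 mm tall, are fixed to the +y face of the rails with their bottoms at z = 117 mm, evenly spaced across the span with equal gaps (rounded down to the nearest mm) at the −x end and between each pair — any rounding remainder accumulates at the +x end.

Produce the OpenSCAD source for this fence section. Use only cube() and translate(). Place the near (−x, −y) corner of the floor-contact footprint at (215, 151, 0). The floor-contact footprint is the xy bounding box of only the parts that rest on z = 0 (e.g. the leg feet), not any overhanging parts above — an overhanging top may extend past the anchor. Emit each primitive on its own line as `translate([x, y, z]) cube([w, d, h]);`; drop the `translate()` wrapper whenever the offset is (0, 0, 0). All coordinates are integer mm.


translate([215, 151, 0]) cube([71, 71, 1653]);
translate([1806, 151, 0]) cube([71, 71, 1653]);
translate([286, 151, 288]) cube([1520, 71, 92]);
translate([286, 151, 1329]) cube([1520, 71, 92]);
translate([322, 222, 117]) cube([78, 20, 1562]);
translate([436, 222, 117]) cube([78, 20, 1562]);
translate([550, 222, 117]) cube([78, 20, 1562]);
translate([664, 222, 117]) cube([78, 20, 1562]);
translate([778, 222, 117]) cube([78, 20, 1562]);
translate([892, 222, 117]) cube([78, 20, 1562]);
translate([1006, 222, 117]) cube([78, 20, 1562]);
translate([1120, 222, 117]) cube([78, 20, 1562]);
translate([1234, 222, 117]) cube([78, 20, 1562]);
translate([1348, 222, 117]) cube([78, 20, 1562]);
translate([1462, 222, 117]) cube([78, 20, 1562]);
translate([1576, 222, 117]) cube([78, 20, 1562]);
translate([1690, 222, 117]) cube([78, 20, 1562]);


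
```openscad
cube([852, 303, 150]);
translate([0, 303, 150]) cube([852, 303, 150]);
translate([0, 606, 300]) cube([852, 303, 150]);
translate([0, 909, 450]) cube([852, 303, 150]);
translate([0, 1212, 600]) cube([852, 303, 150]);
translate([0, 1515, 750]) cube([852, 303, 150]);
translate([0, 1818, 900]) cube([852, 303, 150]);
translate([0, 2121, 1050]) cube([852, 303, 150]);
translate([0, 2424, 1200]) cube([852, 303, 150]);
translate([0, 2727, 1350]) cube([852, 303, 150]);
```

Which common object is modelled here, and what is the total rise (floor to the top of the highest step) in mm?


A staircase. The total rise is 1500 mm.

10 identical blocks, each offset up and back from the previous — a staircase. Each step is 150 mm tall and there are 10 of them, so the total rise is 10 × 150 = 1500 mm.


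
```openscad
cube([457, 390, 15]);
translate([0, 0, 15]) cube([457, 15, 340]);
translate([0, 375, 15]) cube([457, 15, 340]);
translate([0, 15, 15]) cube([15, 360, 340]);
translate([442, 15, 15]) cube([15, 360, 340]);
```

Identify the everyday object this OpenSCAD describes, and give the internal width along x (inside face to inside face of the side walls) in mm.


An open box. The internal width is 427 mm.

A 457×390 base slab with four walls standing on it — an open box. The base is 457 mm wide and the walls are 15 mm thick, so the internal width is 457 − 2 × 15 = 427 mm.


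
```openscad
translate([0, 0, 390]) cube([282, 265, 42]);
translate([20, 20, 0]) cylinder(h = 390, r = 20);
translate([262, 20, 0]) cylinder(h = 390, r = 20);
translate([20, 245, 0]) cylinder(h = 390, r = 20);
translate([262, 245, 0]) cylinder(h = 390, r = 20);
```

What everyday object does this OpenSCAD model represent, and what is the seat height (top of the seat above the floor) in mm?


A stool. The seat height is 432 mm.

A 282×265×42 slab at z = 390 on four corner cylinders — a stool. The seat top is 390 + 42 = 432 mm.


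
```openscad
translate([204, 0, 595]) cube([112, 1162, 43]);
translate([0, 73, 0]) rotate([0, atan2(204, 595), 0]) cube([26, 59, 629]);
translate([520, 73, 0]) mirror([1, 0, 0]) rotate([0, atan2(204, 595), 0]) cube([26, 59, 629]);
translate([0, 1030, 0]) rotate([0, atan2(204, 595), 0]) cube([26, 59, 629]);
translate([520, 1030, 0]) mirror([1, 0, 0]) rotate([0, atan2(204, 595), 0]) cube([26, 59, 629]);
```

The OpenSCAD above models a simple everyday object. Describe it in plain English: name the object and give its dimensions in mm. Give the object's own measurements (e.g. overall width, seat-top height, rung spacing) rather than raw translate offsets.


A sawhorse. A 112×1162×43 mm beam (x, y, z) sits on two A-frame leg pairs. Each pair is two raked legs of 26×59 mm section (59 mm along y) splaying symmetrically in x. Each leg rises 595 mm vertically over 204 mm of horizontal reach and is 629 mm long along its own axis. Every leg's outer bottom edge rests on the floor and its outer top edge meets a bottom edge of the beam — the left legs (tilting toward +x) meet the beam's −x bottom edge, the right legs (their mirror images, tilting toward −x) meet its +x bottom edge — so the leg tops tuck under the beam, the beam's underside is 595 mm above the floor, and the feet are 520 mm apart outside-to-outside with the beam centred between them. The two leg pairs are set in 73 mm from either end of the beam.


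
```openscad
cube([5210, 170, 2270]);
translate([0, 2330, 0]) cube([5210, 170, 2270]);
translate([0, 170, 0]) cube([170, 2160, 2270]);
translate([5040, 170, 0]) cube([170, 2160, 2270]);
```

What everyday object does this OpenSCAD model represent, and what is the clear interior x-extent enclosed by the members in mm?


A house (or room) frame. The interior width is 4870 mm.

Four 2270 mm walls enclosing a rectangle with no floor or roof — a room or house frame. Outside width is 5210 mm and wall thickness is 170 mm, so the interior width is 5210 − 2 × 170 = 4870 mm.


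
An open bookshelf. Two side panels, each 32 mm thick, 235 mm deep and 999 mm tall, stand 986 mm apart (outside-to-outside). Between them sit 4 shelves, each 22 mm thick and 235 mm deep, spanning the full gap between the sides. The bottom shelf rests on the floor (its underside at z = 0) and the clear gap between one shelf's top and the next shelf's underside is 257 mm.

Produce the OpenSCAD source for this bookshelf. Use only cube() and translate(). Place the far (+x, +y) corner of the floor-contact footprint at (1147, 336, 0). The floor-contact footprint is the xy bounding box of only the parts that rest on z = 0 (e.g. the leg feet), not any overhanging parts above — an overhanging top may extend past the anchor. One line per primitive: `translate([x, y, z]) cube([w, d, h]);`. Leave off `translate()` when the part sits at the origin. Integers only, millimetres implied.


translate([161, 101, 0]) cube([32, 235, 999]);
translate([1115, 101, 0]) cube([32, 235, 999]);
translate([193, 101, 0]) cube([922, 235, 22]);
translate([193, 101, 279]) cube([922, 235, 22]);
translate([193, 101, 558]) cube([922, 235, 22]);
translate([193, 101, 837]) cube([922, 235, 22]);


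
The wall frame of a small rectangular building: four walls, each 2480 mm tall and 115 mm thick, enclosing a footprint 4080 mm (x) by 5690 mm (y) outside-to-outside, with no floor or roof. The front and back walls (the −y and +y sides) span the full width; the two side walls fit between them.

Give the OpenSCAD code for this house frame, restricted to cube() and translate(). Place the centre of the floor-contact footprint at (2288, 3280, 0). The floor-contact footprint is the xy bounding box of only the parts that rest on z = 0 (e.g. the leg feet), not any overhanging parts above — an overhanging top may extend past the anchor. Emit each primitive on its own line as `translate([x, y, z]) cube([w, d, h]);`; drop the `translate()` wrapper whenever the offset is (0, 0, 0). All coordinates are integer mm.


translate([248, 435, 0]) cube([4080, 115, 2480]);
translate([248, 6010, 0]) cube([4080, 115, 2480]);
translate([248, 550, 0]) cube([115, 5460, 2480]);
translate([4213, 550, 0]) cube([115, 5460, 2480]);


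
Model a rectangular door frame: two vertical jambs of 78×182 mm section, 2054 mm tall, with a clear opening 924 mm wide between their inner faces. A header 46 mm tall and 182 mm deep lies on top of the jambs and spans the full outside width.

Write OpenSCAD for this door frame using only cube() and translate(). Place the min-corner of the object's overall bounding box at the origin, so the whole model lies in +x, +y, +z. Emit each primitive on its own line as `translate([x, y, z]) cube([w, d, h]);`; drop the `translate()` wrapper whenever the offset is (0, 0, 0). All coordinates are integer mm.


cube([78, 182, 2054]);
translate([1002, 0, 0]) cube([78, 182, 2054]);
translate([0, 0, 2054]) cube([1080, 182, 46]);


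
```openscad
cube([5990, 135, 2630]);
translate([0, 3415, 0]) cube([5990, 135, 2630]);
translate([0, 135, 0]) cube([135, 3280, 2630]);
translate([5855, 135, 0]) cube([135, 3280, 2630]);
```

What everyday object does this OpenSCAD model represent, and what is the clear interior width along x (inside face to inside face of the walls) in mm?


A house (or room) frame. The interior width is 5720 mm.

Four 2630 mm walls enclosing a rectangle with no floor or roof — a room or house frame. Outside width is 5990 mm and wall thickness is 135 mm, so the interior width is 5990 − 2 × 135 = 5720 mm.


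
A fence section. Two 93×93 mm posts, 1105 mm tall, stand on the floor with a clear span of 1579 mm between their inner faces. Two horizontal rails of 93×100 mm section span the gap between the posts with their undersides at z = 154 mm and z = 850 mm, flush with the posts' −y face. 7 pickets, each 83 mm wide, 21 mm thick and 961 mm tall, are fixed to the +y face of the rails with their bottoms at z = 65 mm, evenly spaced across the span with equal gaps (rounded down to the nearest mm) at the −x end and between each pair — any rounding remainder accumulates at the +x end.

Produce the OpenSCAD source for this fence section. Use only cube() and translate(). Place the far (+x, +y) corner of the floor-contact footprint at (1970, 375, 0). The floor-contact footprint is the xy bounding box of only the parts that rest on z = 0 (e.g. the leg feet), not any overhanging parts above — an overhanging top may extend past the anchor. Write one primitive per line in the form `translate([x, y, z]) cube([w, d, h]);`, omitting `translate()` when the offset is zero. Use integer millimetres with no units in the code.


translate([205, 282, 0]) cube([93, 93, 1105]);
translate([1877, 282, 0]) cube([93, 93, 1105]);
translate([298, 282, 154]) cube([1579, 93, 100]);
translate([298, 282, 850]) cube([1579, 93, 100]);
translate([422, 375, 65]) cube([83, 21, 961]);
translate([629, 375, 65]) cube([83, 21, 961]);
translate([836, 375, 65]) cube([83, 21, 961]);
translate([1043, 375, 65]) cube([83, 21, 961]);
translate([1250, 375, 65]) cube([83, 21, 961]);
translate([1457, 375, 65]) cube([83, 21, 961]);
translate([1664, 375, 65]) cube([83, 21, 961]);


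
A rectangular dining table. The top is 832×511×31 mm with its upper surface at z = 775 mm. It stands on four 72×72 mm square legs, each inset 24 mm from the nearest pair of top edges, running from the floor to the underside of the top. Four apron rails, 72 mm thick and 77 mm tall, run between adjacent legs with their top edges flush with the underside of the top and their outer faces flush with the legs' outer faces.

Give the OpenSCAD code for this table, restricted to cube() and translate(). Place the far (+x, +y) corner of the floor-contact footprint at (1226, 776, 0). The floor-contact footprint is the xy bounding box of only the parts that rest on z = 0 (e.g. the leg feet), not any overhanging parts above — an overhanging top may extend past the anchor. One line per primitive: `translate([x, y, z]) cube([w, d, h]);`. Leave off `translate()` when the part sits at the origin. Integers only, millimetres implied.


// leg_h = 775 - 31 = 744
// apron z = 744 - 77 = 667
translate([418, 289, 744]) cube([832, 511, 31]);
translate([442, 313, 0]) cube([72, 72, 744]);
translate([1154, 313, 0]) cube([72, 72, 744]);
translate([442, 704, 0]) cube([72, 72, 744]);
translate([1154, 704, 0]) cube([72, 72, 744]);
translate([514, 313, 667]) cube([640, 72, 77]);
translate([514, 704, 667]) cube([640, 72, 77]);
translate([442, 385, 667]) cube([72, 319, 77]);
translate([1154, 385, 667]) cube([72, 319, 77]);


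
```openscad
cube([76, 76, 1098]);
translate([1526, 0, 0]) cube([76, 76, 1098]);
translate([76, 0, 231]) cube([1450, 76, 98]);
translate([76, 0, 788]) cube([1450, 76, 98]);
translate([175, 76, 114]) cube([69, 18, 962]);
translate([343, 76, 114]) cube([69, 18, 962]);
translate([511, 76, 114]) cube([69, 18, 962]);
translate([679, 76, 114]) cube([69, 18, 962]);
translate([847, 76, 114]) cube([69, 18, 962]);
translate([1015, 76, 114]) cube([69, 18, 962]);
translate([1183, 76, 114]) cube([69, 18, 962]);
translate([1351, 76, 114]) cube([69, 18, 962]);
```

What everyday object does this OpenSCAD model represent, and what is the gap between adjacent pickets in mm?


A fence section. The picket gap is 99 mm.

Two posts, two rails, 8 pickets — a fence section. Span 1450 mm holds 8 pickets of 69 mm with 9 equal gaps: ⌊(1450 − 8·69) / 9⌋ = 99 mm.


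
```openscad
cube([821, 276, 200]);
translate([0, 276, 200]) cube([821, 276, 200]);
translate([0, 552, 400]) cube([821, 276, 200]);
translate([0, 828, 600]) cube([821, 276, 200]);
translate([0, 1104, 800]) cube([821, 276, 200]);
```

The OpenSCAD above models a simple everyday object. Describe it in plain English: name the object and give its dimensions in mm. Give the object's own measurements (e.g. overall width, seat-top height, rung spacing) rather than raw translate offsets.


A straight staircase of 5 solid steps. Each step is 821 mm wide (x), 276 mm deep (y, the going) and 200 mm tall (the rise). The first step rests on the floor; each subsequent step sits one going further in +y and one rise higher in +z, directly behind and above the previous step with no overlap.


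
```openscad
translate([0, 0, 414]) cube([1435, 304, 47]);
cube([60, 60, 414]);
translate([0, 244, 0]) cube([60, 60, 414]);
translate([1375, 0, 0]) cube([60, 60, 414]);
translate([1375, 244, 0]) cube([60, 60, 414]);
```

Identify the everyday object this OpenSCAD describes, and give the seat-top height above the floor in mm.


A bench. The seat-top height is 461 mm.

A long slab on four corner posts — a bench. The slab sits at z = 414 with thickness 47, so the top is 414 + 47 = 461 mm.


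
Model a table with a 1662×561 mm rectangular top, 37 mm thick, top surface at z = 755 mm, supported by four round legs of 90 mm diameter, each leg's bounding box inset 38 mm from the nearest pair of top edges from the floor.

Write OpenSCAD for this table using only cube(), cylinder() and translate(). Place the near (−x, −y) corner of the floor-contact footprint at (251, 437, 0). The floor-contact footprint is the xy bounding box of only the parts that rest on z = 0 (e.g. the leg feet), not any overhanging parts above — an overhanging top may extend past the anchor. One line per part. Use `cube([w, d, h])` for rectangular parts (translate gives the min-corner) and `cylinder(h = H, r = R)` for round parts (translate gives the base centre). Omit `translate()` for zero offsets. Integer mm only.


// leg_h = 755 - 37 = 718
translate([213, 399, 718]) cube([1662, 561, 37]);
translate([296, 482, 0]) cylinder(h = 718, r = 45);
translate([1792, 482, 0]) cylinder(h = 718, r = 45);
translate([296, 877, 0]) cylinder(h = 718, r = 45);
translate([1792, 877, 0]) cylinder(h = 718, r = 45);


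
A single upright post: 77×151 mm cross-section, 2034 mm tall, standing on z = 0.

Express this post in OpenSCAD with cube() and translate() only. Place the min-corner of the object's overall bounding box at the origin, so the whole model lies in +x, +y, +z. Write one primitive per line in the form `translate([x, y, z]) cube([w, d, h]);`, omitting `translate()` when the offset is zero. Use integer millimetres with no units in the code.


cube([77, 151, 2034]);


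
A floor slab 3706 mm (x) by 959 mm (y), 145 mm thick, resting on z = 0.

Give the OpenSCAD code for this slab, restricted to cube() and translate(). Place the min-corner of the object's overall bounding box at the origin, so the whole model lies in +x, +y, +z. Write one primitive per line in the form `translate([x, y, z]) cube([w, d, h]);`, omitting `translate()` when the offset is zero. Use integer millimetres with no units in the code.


cube([3706, 959, 145]);


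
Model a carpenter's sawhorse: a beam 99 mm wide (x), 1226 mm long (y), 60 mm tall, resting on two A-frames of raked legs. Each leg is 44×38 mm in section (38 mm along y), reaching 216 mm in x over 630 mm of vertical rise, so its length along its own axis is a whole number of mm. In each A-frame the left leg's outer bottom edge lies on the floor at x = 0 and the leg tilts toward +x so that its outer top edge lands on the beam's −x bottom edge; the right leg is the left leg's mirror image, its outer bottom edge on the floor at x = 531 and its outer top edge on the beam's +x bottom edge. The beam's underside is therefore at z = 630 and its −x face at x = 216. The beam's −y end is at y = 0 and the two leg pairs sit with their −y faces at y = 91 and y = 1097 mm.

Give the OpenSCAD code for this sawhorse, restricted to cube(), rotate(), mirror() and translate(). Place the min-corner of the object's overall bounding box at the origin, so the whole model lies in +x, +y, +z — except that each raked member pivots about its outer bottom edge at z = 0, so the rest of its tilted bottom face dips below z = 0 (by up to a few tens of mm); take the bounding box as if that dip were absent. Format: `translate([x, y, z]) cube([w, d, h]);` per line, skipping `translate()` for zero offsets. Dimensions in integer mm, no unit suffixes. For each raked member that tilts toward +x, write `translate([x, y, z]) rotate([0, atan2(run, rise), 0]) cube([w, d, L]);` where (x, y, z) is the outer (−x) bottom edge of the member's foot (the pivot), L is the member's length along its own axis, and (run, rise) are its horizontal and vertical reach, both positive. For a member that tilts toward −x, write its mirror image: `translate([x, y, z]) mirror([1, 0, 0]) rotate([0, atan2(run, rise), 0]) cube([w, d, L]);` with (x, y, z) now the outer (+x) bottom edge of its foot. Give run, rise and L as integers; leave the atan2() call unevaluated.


translate([216, 0, 630]) cube([99, 1226, 60]);
translate([0, 91, 0]) rotate([0, atan2(216, 630), 0]) cube([44, 38, 666]);
translate([531, 91, 0]) mirror([1, 0, 0]) rotate([0, atan2(216, 630), 0]) cube([44, 38, 666]);
translate([0, 1097, 0]) rotate([0, atan2(216, 630), 0]) cube([44, 38, 666]);
translate([531, 1097, 0]) mirror([1, 0, 0]) rotate([0, atan2(216, 630), 0]) cube([44, 38, 666]);


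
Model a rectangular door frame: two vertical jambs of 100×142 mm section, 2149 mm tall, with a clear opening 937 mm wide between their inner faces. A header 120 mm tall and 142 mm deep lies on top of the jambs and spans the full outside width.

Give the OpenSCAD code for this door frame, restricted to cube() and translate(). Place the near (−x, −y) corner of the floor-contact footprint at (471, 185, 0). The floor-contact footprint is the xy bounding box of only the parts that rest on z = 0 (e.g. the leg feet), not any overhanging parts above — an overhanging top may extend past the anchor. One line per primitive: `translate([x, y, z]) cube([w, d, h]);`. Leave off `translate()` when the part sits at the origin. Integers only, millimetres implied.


translate([471, 185, 0]) cube([100, 142, 2149]);
translate([1508, 185, 0]) cube([100, 142, 2149]);
translate([471, 185, 2149]) cube([1137, 142, 120]);


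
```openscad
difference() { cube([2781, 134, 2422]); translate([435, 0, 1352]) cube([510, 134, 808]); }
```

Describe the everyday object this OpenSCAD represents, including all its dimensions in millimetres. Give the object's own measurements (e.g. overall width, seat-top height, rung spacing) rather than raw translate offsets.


A wall 2781 mm long (x), 134 mm thick (y), 2422 mm tall, with a rectangular window opening cut through it. The opening is 510 mm wide and 808 mm tall; its sill is at z = 1352 mm and its near (−x) edge is 435 mm from the wall's −x end. The opening passes through the full wall thickness.


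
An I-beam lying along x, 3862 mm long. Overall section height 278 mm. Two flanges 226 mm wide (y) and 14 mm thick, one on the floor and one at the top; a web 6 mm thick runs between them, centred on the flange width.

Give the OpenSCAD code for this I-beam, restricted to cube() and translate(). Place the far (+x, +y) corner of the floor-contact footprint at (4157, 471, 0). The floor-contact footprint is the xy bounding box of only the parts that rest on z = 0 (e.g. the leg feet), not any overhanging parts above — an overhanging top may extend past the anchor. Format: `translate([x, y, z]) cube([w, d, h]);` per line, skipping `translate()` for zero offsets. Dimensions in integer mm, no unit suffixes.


translate([295, 245, 0]) cube([3862, 226, 14]);
translate([295, 355, 14]) cube([3862, 6, 250]);
translate([295, 245, 264]) cube([3862, 226, 14]);


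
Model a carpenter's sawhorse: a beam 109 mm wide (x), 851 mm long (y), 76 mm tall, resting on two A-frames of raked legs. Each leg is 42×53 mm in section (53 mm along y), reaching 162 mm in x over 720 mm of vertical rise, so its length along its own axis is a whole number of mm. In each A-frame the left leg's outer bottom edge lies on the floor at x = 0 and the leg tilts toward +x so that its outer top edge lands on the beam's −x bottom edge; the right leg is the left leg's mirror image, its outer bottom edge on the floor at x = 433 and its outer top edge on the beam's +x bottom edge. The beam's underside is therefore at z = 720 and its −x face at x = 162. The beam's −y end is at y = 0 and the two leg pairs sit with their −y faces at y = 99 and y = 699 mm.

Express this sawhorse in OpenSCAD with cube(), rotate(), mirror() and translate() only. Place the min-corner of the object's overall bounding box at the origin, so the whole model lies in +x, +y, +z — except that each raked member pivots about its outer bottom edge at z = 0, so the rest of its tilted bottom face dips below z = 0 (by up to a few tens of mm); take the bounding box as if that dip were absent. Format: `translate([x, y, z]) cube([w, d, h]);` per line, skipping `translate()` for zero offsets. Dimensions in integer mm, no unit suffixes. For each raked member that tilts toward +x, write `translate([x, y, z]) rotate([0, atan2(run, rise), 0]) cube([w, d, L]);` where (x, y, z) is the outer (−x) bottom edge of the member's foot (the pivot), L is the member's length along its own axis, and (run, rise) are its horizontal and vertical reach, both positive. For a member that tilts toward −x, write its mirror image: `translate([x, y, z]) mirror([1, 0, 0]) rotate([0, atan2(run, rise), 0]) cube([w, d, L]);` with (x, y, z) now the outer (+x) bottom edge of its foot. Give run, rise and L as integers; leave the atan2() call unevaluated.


translate([162, 0, 720]) cube([109, 851, 76]);
translate([0, 99, 0]) rotate([0, atan2(162, 720), 0]) cube([42, 53, 738]);
translate([433, 99, 0]) mirror([1, 0, 0]) rotate([0, atan2(162, 720), 0]) cube([42, 53, 738]);
translate([0, 699, 0]) rotate([0, atan2(162, 720), 0]) cube([42, 53, 738]);
translate([433, 699, 0]) mirror([1, 0, 0]) rotate([0, atan2(162, 720), 0]) cube([42, 53, 738]);


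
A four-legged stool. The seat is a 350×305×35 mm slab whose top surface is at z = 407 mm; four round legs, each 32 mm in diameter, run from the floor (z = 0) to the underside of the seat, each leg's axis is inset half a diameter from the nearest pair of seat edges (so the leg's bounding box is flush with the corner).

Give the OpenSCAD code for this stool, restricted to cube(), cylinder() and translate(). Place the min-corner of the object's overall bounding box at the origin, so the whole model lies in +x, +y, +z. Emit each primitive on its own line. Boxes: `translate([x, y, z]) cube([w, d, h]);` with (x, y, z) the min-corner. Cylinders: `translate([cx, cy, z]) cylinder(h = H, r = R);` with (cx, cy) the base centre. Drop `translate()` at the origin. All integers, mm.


translate([0, 0, 372]) cube([350, 305, 35]);
translate([16, 16, 0]) cylinder(h = 372, r = 16);
translate([334, 16, 0]) cylinder(h = 372, r = 16);
translate([16, 289, 0]) cylinder(h = 372, r = 16);
translate([334, 289, 0]) cylinder(h = 372, r = 16);


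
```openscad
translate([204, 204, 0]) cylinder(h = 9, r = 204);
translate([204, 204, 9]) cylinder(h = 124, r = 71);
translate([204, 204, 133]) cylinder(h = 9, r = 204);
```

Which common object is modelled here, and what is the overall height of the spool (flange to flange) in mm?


A spool. The overall height is 142 mm.

Three coaxial cylinders, large–small–large — a spool. Two 9 mm flanges and a 124 mm core give 9 + 124 + 9 = 142 mm.


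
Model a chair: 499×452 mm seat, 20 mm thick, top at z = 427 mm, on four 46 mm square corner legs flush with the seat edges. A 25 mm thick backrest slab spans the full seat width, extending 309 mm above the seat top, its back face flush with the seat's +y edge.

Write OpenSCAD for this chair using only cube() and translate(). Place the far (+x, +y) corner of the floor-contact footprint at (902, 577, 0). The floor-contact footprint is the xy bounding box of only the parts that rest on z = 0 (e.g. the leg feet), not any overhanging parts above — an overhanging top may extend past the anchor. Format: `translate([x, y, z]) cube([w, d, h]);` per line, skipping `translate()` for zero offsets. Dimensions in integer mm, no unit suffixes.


translate([403, 125, 407]) cube([499, 452, 20]);
translate([403, 125, 0]) cube([46, 46, 407]);
translate([856, 125, 0]) cube([46, 46, 407]);
translate([403, 531, 0]) cube([46, 46, 407]);
translate([856, 531, 0]) cube([46, 46, 407]);
translate([403, 552, 427]) cube([499, 25, 309]);
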